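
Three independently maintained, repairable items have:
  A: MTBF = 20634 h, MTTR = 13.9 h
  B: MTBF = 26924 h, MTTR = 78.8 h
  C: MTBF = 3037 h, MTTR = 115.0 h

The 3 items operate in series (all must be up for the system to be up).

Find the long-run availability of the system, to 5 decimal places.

0.96006

A(A) = MTBF/(MTBF+MTTR) = 20634/(20634+13.9) = 0.999327
A(B) = MTBF/(MTBF+MTTR) = 26924/(26924+78.8) = 0.997082
A(C) = MTBF/(MTBF+MTTR) = 3037/(3037+115.0) = 0.963515
Series availability: 0.999327 × 0.997082 × 0.963515 = 0.96006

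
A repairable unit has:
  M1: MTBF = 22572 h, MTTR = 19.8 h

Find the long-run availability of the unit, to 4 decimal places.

0.9991

A(M1) = MTBF/(MTBF+MTTR) = 22572/(22572+19.8) = 0.9991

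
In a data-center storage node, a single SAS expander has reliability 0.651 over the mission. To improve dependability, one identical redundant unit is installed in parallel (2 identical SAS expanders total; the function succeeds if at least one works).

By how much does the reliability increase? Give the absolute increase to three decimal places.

R_before = 0.651
R_after = 1 − (1 − 0.651)^2 = 0.878
ΔR = 0.878 − 0.651 = 0.227

0.227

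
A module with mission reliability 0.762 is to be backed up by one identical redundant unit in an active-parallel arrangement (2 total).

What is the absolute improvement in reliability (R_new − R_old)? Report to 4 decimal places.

R_before = 0.762
R_after = 1 − (1 − 0.762)^2 = 0.9434
ΔR = 0.9434 − 0.762 = 0.1814

0.1814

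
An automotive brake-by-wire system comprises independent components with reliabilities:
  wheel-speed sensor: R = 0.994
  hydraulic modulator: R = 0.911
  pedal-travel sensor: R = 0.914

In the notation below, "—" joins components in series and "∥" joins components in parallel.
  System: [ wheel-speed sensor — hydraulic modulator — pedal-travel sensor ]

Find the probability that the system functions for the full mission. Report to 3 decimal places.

0.828

Series (wheel-speed sensor, hydraulic modulator, and pedal-travel sensor): 0.99400 × 0.91100 × 0.91400 = 0.828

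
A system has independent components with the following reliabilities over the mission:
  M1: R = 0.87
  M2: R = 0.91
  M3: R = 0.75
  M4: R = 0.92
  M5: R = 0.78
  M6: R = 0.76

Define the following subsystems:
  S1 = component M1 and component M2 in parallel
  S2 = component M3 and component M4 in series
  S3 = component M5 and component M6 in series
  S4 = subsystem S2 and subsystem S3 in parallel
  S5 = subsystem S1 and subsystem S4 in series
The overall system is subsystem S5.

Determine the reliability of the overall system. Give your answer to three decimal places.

0.864

Parallel (M1 and M2): 1 − (1 − 0.87000)(1 − 0.91000) = 0.98830
Series (M3 and M4): 0.75000 × 0.92000 = 0.69000
Series (M5 and M6): 0.78000 × 0.76000 = 0.59280
Parallel ([0.69000] and [0.59280]): 1 − (1 − 0.69000)(1 − 0.59280) = 0.87377
Series ([0.98830] and [0.87377]): 0.98830 × 0.87377 = 0.864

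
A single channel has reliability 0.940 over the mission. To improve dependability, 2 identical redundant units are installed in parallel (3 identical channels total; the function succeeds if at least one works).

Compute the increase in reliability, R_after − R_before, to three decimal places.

0.060

R_before = 0.940
R_after = 1 − (1 − 0.940)^3 = 1.000
ΔR = 1.000 − 0.940 = 0.060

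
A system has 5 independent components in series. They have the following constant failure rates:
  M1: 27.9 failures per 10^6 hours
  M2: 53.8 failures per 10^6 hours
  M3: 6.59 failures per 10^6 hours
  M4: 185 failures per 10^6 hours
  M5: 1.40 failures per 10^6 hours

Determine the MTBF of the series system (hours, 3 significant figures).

Series of exponential components: λ_sys = Σ λ_i
λ_sys = 0.0000279 + 0.0000538 + 0.00000659 + 0.000185 + 0.00000140 = 2.7469e-04 /h
MTBF = 1 / λ_sys = 3640 h

3640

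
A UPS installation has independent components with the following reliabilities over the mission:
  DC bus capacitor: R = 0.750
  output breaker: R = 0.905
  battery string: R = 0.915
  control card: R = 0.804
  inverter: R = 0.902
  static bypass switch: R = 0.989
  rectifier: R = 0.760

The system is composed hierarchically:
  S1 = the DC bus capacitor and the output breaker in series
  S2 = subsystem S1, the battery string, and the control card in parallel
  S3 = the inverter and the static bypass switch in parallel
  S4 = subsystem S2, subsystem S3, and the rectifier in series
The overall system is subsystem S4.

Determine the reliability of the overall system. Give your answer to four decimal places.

Series (DC bus capacitor and output breaker): 0.750000 × 0.905000 = 0.678750
Parallel ([0.678750], battery string, and control card): 1 − (1 − 0.678750)(1 − 0.915000)(1 − 0.804000) = 0.994648
Parallel (inverter and static bypass switch): 1 − (1 − 0.902000)(1 − 0.989000) = 0.998922
Series ([0.994648], [0.998922], and rectifier): 0.994648 × 0.998922 × 0.760000 = 0.7551

0.7551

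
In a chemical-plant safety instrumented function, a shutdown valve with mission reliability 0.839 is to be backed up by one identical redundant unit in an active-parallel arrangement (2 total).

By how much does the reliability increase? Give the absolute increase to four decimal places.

0.1351

R_before = 0.839
R_after = 1 − (1 − 0.839)^2 = 0.9741
ΔR = 0.9741 − 0.839 = 0.1351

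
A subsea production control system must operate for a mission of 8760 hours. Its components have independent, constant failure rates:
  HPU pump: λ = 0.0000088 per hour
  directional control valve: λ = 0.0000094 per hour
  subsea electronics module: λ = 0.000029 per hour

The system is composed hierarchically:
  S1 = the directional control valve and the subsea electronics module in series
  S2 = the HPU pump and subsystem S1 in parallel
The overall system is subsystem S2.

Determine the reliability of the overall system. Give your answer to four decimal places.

0.9788

R(HPU pump) = exp(−0.0000088 × 8760) = 0.925808
R(directional control valve) = exp(−0.0000094 × 8760) = 0.920955
R(subsea electronics module) = exp(−0.000029 × 8760) = 0.775661
Series (directional control valve and subsea electronics module): 0.920955 × 0.775661 = 0.714349
Parallel (HPU pump and [0.714349]): 1 − (1 − 0.925808)(1 − 0.714349) = 0.9788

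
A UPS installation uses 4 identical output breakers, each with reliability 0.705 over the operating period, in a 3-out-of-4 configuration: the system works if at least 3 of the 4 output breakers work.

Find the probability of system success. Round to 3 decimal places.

R = Σ_{i=3}^{4} C(4,i) p^i (1−p)^{4−i} with p = 0.705
C(4,3)·0.705^3·0.295^1 = 0.41348
C(4,4)·0.705^4·0.295^0 = 0.24703
Sum = 0.661

0.661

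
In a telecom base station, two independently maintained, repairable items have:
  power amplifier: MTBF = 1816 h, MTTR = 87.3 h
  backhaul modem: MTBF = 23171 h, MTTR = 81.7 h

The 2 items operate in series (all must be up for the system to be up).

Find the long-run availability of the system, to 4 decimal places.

A(power amplifier) = MTBF/(MTBF+MTTR) = 1816/(1816+87.3) = 0.954132
A(backhaul modem) = MTBF/(MTBF+MTTR) = 23171/(23171+81.7) = 0.996486
Series availability: 0.954132 × 0.996486 = 0.9508

0.9508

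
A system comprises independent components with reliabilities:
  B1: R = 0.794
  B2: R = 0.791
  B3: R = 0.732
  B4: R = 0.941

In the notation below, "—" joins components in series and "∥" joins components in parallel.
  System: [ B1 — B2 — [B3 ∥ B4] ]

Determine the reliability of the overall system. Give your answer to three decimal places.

0.618

Parallel (B3 and B4): 1 − (1 − 0.73200)(1 − 0.94100) = 0.98419
Series (B1, B2, and [0.98419]): 0.79400 × 0.79100 × 0.98419 = 0.618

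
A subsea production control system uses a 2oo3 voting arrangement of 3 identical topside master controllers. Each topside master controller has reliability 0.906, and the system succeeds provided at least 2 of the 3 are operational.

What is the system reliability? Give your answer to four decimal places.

R = Σ_{i=2}^{3} C(3,i) p^i (1−p)^{3−i} with p = 0.906
C(3,2)·0.906^2·0.094^1 = 0.231476
C(3,3)·0.906^3·0.094^0 = 0.743677
Sum = 0.9752

0.9752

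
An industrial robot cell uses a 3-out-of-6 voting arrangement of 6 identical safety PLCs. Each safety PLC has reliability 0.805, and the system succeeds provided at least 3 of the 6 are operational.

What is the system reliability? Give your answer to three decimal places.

R = Σ_{i=3}^{6} C(6,i) p^i (1−p)^{6−i} with p = 0.805
C(6,3)·0.805^3·0.195^3 = 0.07736
C(6,4)·0.805^4·0.195^2 = 0.23952
C(6,5)·0.805^5·0.195^1 = 0.39552
C(6,6)·0.805^6·0.195^0 = 0.27213
Sum = 0.985

0.985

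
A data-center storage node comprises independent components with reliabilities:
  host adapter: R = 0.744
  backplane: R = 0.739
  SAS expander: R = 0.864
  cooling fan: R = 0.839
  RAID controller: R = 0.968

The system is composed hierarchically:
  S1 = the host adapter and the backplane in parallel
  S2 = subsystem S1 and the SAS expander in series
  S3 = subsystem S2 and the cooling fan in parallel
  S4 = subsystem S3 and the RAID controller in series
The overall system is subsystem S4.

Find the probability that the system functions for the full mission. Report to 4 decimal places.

0.9378

Parallel (host adapter and backplane): 1 − (1 − 0.744000)(1 − 0.739000) = 0.933184
Series ([0.933184] and SAS expander): 0.933184 × 0.864000 = 0.806271
Parallel ([0.806271] and cooling fan): 1 − (1 − 0.806271)(1 − 0.839000) = 0.968810
Series ([0.968810] and RAID controller): 0.968810 × 0.968000 = 0.9378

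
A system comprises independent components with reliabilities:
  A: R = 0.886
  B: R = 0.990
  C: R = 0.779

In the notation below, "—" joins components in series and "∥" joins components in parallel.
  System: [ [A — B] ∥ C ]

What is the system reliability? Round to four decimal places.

Series (A and B): 0.886000 × 0.990000 = 0.877140
Parallel ([0.877140] and C): 1 − (1 − 0.877140)(1 − 0.779000) = 0.9728

0.9728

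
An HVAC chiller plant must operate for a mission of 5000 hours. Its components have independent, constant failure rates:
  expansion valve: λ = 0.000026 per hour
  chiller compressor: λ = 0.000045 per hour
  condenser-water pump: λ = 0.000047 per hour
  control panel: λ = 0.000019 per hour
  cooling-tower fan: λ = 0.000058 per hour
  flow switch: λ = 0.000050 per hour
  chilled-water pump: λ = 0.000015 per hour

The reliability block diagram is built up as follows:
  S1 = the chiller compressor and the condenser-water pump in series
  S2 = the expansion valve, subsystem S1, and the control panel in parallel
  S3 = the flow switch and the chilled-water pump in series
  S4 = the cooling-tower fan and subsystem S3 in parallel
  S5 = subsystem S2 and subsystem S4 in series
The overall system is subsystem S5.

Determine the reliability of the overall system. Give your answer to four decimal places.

R(expansion valve) = exp(−0.000026 × 5000) = 0.878095
R(chiller compressor) = exp(−0.000045 × 5000) = 0.798516
R(condenser-water pump) = exp(−0.000047 × 5000) = 0.790571
R(control panel) = exp(−0.000019 × 5000) = 0.909373
R(cooling-tower fan) = exp(−0.000058 × 5000) = 0.748264
R(flow switch) = exp(−0.000050 × 5000) = 0.778801
R(chilled-water pump) = exp(−0.000015 × 5000) = 0.927743
Series (chiller compressor and condenser-water pump): 0.798516 × 0.790571 = 0.631284
Parallel (expansion valve, [0.631284], and control panel): 1 − (1 − 0.878095)(1 − 0.631284)(1 − 0.909373) = 0.995926
Series (flow switch and chilled-water pump): 0.778801 × 0.927743 = 0.722527
Parallel (cooling-tower fan and [0.722527]): 1 − (1 − 0.748264)(1 − 0.722527) = 0.930150
Series ([0.995926] and [0.930150]): 0.995926 × 0.930150 = 0.9264

0.9264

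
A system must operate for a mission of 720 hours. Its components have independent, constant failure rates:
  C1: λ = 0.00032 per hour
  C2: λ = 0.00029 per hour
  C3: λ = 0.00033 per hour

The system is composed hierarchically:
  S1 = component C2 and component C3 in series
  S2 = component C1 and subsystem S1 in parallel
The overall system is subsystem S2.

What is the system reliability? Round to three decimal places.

R(C1) = exp(−0.00032 × 720) = 0.79422
R(C2) = exp(−0.00029 × 720) = 0.81156
R(C3) = exp(−0.00033 × 720) = 0.78852
Series (C2 and C3): 0.81156 × 0.78852 = 0.63993
Parallel (C1 and [0.63993]): 1 − (1 − 0.79422)(1 − 0.63993) = 0.926

0.926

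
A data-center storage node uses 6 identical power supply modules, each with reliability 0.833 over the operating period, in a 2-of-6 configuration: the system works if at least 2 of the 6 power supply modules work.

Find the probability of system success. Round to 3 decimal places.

R = Σ_{i=2}^{6} C(6,i) p^i (1−p)^{6−i} with p = 0.833
C(6,2)·0.833^2·0.167^4 = 0.00810
C(6,3)·0.833^3·0.167^3 = 0.05384
C(6,4)·0.833^4·0.167^2 = 0.20142
C(6,5)·0.833^5·0.167^1 = 0.40188
C(6,6)·0.833^6·0.167^0 = 0.33410
Sum = 0.999

0.999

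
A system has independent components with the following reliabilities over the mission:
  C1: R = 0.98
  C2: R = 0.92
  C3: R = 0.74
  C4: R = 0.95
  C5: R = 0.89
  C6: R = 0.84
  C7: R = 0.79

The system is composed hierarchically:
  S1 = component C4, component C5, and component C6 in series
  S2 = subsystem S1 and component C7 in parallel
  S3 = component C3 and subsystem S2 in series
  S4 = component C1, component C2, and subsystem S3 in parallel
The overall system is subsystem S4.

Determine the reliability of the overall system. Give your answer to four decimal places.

0.9995

Series (C4, C5, and C6): 0.950000 × 0.890000 × 0.840000 = 0.710220
Parallel ([0.710220] and C7): 1 − (1 − 0.710220)(1 − 0.790000) = 0.939146
Series (C3 and [0.939146]): 0.740000 × 0.939146 = 0.694968
Parallel (C1, C2, and [0.694968]): 1 − (1 − 0.980000)(1 − 0.920000)(1 − 0.694968) = 0.9995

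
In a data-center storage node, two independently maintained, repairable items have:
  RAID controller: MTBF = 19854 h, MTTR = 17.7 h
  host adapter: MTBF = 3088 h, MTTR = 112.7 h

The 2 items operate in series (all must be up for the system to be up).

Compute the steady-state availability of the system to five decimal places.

0.96393

A(RAID controller) = MTBF/(MTBF+MTTR) = 19854/(19854+17.7) = 0.999109
A(host adapter) = MTBF/(MTBF+MTTR) = 3088/(3088+112.7) = 0.964789
Series availability: 0.999109 × 0.964789 = 0.96393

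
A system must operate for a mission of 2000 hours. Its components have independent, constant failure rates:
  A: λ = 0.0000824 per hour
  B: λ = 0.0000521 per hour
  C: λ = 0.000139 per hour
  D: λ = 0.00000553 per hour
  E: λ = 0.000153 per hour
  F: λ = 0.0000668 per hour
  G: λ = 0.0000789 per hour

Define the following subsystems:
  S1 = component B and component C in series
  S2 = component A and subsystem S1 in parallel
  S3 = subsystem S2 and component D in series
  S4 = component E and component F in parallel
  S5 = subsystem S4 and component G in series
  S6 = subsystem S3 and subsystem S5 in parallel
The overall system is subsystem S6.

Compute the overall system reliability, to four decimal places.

R(A) = exp(−0.0000824 × 2000) = 0.848063
R(B) = exp(−0.0000521 × 2000) = 0.901045
R(C) = exp(−0.000139 × 2000) = 0.757297
R(D) = exp(−0.00000553 × 2000) = 0.989001
R(E) = exp(−0.000153 × 2000) = 0.736387
R(F) = exp(−0.0000668 × 2000) = 0.874940
R(G) = exp(−0.0000789 × 2000) = 0.854021
Series (B and C): 0.901045 × 0.757297 = 0.682359
Parallel (A and [0.682359]): 1 − (1 − 0.848063)(1 − 0.682359) = 0.951739
Series ([0.951739] and D): 0.951739 × 0.989001 = 0.941271
Parallel (E and F): 1 − (1 − 0.736387)(1 − 0.874940) = 0.967033
Series ([0.967033] and G): 0.967033 × 0.854021 = 0.825866
Parallel ([0.941271] and [0.825866]): 1 − (1 − 0.941271)(1 − 0.825866) = 0.9898

0.9898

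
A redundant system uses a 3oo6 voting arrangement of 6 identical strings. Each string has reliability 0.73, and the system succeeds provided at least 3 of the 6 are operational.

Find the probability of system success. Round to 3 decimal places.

R = Σ_{i=3}^{6} C(6,i) p^i (1−p)^{6−i} with p = 0.73
C(6,3)·0.73^3·0.27^3 = 0.15314
C(6,4)·0.73^4·0.27^2 = 0.31053
C(6,5)·0.73^5·0.27^1 = 0.33584
C(6,6)·0.73^6·0.27^0 = 0.15133
Sum = 0.951

0.951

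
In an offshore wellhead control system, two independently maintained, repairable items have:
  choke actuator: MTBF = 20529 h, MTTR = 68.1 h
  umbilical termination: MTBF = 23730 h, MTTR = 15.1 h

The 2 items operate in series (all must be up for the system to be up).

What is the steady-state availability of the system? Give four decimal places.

0.9961

A(choke actuator) = MTBF/(MTBF+MTTR) = 20529/(20529+68.1) = 0.996694
A(umbilical termination) = MTBF/(MTBF+MTTR) = 23730/(23730+15.1) = 0.999364
Series availability: 0.996694 × 0.999364 = 0.9961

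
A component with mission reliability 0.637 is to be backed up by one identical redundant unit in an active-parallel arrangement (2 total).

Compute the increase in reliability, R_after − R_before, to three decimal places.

0.231

R_before = 0.637
R_after = 1 − (1 − 0.637)^2 = 0.868
ΔR = 0.868 − 0.637 = 0.231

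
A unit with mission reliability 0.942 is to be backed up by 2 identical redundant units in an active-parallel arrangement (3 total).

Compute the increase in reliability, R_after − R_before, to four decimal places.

R_before = 0.942
R_after = 1 − (1 − 0.942)^3 = 0.9998
ΔR = 0.9998 − 0.942 = 0.0578

0.0578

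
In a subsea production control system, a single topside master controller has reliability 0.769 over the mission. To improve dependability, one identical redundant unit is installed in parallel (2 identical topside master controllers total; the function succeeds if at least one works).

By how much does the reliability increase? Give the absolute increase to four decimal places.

0.1776

R_before = 0.769
R_after = 1 − (1 − 0.769)^2 = 0.9466
ΔR = 0.9466 − 0.769 = 0.1776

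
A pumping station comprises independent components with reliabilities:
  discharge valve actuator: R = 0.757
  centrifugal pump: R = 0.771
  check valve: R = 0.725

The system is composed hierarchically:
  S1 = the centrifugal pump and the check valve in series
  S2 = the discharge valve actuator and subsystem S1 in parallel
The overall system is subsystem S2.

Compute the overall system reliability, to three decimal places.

Series (centrifugal pump and check valve): 0.77100 × 0.72500 = 0.55898
Parallel (discharge valve actuator and [0.55898]): 1 − (1 − 0.75700)(1 − 0.55898) = 0.893

0.893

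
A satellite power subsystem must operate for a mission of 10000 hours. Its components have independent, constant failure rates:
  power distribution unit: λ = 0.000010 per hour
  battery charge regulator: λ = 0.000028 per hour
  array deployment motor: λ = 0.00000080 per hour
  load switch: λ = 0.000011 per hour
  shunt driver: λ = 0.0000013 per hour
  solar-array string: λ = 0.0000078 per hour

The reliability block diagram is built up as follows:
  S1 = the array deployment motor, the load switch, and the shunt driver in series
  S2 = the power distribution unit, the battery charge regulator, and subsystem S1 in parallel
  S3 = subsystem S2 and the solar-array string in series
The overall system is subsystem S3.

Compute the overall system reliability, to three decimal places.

R(power distribution unit) = exp(−0.000010 × 10000) = 0.90484
R(battery charge regulator) = exp(−0.000028 × 10000) = 0.75578
R(array deployment motor) = exp(−0.00000080 × 10000) = 0.99203
R(load switch) = exp(−0.000011 × 10000) = 0.89583
R(shunt driver) = exp(−0.0000013 × 10000) = 0.98708
R(solar-array string) = exp(−0.0000078 × 10000) = 0.92496
Series (array deployment motor, load switch, and shunt driver): 0.99203 × 0.89583 × 0.98708 = 0.87721
Parallel (power distribution unit, battery charge regulator, and [0.87721]): 1 − (1 − 0.90484)(1 − 0.75578)(1 − 0.87721) = 0.99715
Series ([0.99715] and solar-array string): 0.99715 × 0.92496 = 0.922

0.922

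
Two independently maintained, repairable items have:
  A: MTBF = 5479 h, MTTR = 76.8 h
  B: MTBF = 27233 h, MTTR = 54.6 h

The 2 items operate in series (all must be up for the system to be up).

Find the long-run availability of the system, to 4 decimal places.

A(A) = MTBF/(MTBF+MTTR) = 5479/(5479+76.8) = 0.986177
A(B) = MTBF/(MTBF+MTTR) = 27233/(27233+54.6) = 0.997999
Series availability: 0.986177 × 0.997999 = 0.9842

0.9842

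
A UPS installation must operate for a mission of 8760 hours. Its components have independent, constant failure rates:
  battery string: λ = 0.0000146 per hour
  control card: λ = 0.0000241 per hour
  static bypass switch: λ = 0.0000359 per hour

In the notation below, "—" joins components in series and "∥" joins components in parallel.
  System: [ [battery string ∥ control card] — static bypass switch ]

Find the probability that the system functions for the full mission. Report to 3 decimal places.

R(battery string) = exp(−0.0000146 × 8760) = 0.87994
R(control card) = exp(−0.0000241 × 8760) = 0.80968
R(static bypass switch) = exp(−0.0000359 × 8760) = 0.73017
Parallel (battery string and control card): 1 − (1 − 0.87994)(1 − 0.80968) = 0.97715
Series ([0.97715] and static bypass switch): 0.97715 × 0.73017 = 0.713

0.713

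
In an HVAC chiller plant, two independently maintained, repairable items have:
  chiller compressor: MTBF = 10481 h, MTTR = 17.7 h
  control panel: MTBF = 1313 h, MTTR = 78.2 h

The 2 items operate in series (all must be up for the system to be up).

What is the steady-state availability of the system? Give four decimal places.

A(chiller compressor) = MTBF/(MTBF+MTTR) = 10481/(10481+17.7) = 0.998314
A(control panel) = MTBF/(MTBF+MTTR) = 1313/(1313+78.2) = 0.943790
Series availability: 0.998314 × 0.943790 = 0.9422

0.9422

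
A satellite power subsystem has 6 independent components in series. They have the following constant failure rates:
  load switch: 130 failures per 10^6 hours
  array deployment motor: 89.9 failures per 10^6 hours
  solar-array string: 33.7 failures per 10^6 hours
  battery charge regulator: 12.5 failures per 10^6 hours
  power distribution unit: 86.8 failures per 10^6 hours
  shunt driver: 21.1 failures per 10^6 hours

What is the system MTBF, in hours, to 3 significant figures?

Series of exponential components: λ_sys = Σ λ_i
λ_sys = 0.000130 + 0.0000899 + 0.0000337 + 0.0000125 + 0.0000868 + 0.0000211 = 3.7400e-04 /h
MTBF = 1 / λ_sys = 2670 h

2670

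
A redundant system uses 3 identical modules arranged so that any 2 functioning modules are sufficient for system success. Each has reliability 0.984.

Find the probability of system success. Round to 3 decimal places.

R = Σ_{i=2}^{3} C(3,i) p^i (1−p)^{3−i} with p = 0.984
C(3,2)·0.984^2·0.016^1 = 0.04648
C(3,3)·0.984^3·0.016^0 = 0.95276
Sum = 0.999

0.999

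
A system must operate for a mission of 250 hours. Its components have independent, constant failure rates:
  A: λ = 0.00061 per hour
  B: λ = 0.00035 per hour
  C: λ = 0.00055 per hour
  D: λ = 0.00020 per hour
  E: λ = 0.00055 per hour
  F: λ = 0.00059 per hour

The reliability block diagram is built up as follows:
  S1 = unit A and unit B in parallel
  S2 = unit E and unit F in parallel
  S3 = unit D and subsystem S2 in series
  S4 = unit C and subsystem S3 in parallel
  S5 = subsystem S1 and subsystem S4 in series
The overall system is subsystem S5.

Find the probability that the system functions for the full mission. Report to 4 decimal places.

0.9798

R(A) = exp(−0.00061 × 250) = 0.858559
R(B) = exp(−0.00035 × 250) = 0.916219
R(C) = exp(−0.00055 × 250) = 0.871534
R(D) = exp(−0.00020 × 250) = 0.951229
R(E) = exp(−0.00055 × 250) = 0.871534
R(F) = exp(−0.00059 × 250) = 0.862862
Parallel (A and B): 1 − (1 − 0.858559)(1 − 0.916219) = 0.988150
Parallel (E and F): 1 − (1 − 0.871534)(1 − 0.862862) = 0.982382
Series (D and [0.982382]): 0.951229 × 0.982382 = 0.934470
Parallel (C and [0.934470]): 1 − (1 − 0.871534)(1 − 0.934470) = 0.991582
Series ([0.988150] and [0.991582]): 0.988150 × 0.991582 = 0.9798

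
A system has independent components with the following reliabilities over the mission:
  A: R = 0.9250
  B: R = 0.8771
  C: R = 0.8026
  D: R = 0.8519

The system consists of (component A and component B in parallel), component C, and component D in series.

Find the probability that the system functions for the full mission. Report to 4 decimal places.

Parallel (A and B): 1 − (1 − 0.925000)(1 − 0.877100) = 0.990783
Series ([0.990783], C, and D): 0.990783 × 0.802600 × 0.851900 = 0.6774

0.6774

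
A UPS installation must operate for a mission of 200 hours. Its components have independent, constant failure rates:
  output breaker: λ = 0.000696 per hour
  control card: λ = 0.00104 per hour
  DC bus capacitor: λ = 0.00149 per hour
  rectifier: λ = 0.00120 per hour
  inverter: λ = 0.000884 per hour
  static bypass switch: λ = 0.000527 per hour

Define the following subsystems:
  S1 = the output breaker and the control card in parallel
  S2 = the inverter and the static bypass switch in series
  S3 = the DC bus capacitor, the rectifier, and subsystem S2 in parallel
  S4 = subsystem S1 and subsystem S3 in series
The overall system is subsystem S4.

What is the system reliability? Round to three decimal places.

0.962

R(output breaker) = exp(−0.000696 × 200) = 0.87005
R(control card) = exp(−0.00104 × 200) = 0.81221
R(DC bus capacitor) = exp(−0.00149 × 200) = 0.74230
R(rectifier) = exp(−0.00120 × 200) = 0.78663
R(inverter) = exp(−0.000884 × 200) = 0.83795
R(static bypass switch) = exp(−0.000527 × 200) = 0.89996
Parallel (output breaker and control card): 1 − (1 − 0.87005)(1 − 0.81221) = 0.97560
Series (inverter and static bypass switch): 0.83795 × 0.89996 = 0.75412
Parallel (DC bus capacitor, rectifier, and [0.75412]): 1 − (1 − 0.74230)(1 − 0.78663)(1 − 0.75412) = 0.98648
Series ([0.97560] and [0.98648]): 0.97560 × 0.98648 = 0.962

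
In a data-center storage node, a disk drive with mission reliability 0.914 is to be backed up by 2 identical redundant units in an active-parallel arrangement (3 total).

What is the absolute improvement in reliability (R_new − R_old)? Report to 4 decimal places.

R_before = 0.914
R_after = 1 − (1 − 0.914)^3 = 0.9994
ΔR = 0.9994 − 0.914 = 0.0854

0.0854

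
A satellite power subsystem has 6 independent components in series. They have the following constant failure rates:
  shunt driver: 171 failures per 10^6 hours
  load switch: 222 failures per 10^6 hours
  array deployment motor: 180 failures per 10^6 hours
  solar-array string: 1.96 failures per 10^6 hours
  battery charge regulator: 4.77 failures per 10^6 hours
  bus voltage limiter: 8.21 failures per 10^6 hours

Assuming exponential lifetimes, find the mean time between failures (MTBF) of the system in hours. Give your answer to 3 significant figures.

Series of exponential components: λ_sys = Σ λ_i
λ_sys = 0.000171 + 0.000222 + 0.000180 + 0.00000196 + 0.00000477 + 0.00000821 = 5.8794e-04 /h
MTBF = 1 / λ_sys = 1700 h

1700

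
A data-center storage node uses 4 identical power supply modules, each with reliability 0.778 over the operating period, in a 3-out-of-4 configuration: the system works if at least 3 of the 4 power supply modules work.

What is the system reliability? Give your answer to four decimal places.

R = Σ_{i=3}^{4} C(4,i) p^i (1−p)^{4−i} with p = 0.778
C(4,3)·0.778^3·0.222^1 = 0.418169
C(4,4)·0.778^4·0.222^0 = 0.366369
Sum = 0.7845

0.7845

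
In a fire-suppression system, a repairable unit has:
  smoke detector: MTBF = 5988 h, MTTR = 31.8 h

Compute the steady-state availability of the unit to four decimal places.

A(smoke detector) = MTBF/(MTBF+MTTR) = 5988/(5988+31.8) = 0.9947

0.9947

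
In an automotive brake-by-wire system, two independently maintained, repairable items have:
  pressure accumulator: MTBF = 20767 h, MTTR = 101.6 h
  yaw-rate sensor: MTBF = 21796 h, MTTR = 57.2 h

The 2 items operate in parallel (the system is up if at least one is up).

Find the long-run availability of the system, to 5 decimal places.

A(pressure accumulator) = MTBF/(MTBF+MTTR) = 20767/(20767+101.6) = 0.995131
A(yaw-rate sensor) = MTBF/(MTBF+MTTR) = 21796/(21796+57.2) = 0.997383
Parallel availability: 1 − (1 − 0.995131)(1 − 0.997383) = 0.99999

0.99999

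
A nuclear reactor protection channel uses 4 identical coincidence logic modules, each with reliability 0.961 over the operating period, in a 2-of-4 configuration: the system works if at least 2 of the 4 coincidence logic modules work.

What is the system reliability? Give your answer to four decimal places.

R = Σ_{i=2}^{4} C(4,i) p^i (1−p)^{4−i} with p = 0.961
C(4,2)·0.961^2·0.039^2 = 0.008428
C(4,3)·0.961^3·0.039^1 = 0.138451
C(4,4)·0.961^4·0.039^0 = 0.852891
Sum = 0.9998

0.9998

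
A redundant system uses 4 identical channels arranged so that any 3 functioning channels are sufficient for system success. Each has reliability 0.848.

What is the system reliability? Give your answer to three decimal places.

R = Σ_{i=3}^{4} C(4,i) p^i (1−p)^{4−i} with p = 0.848
C(4,3)·0.848^3·0.152^1 = 0.37076
C(4,4)·0.848^4·0.152^0 = 0.51711
Sum = 0.888

0.888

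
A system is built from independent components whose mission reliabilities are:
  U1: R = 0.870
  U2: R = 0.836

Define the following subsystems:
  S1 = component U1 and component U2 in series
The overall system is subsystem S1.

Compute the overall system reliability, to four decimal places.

0.7273

Series (U1 and U2): 0.870000 × 0.836000 = 0.7273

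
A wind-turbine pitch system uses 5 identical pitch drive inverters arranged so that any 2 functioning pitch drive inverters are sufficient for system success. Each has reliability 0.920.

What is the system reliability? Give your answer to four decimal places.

R = Σ_{i=2}^{5} C(5,i) p^i (1−p)^{5−i} with p = 0.920
C(5,2)·0.920^2·0.080^3 = 0.004334
C(5,3)·0.920^3·0.080^2 = 0.049836
C(5,4)·0.920^4·0.080^1 = 0.286557
C(5,5)·0.920^5·0.080^0 = 0.659082
Sum = 0.9998

0.9998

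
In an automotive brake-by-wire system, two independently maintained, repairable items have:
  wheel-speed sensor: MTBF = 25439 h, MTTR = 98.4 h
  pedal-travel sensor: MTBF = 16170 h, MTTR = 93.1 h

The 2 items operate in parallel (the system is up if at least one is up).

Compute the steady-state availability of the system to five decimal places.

A(wheel-speed sensor) = MTBF/(MTBF+MTTR) = 25439/(25439+98.4) = 0.996147
A(pedal-travel sensor) = MTBF/(MTBF+MTTR) = 16170/(16170+93.1) = 0.994275
Parallel availability: 1 − (1 − 0.996147)(1 − 0.994275) = 0.99998

0.99998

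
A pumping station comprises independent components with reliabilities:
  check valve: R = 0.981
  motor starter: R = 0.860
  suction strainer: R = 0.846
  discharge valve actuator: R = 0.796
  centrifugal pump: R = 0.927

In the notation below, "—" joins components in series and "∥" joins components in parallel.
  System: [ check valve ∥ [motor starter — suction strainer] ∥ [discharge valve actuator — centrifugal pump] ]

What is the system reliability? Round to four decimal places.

Series (motor starter and suction strainer): 0.860000 × 0.846000 = 0.727560
Series (discharge valve actuator and centrifugal pump): 0.796000 × 0.927000 = 0.737892
Parallel (check valve, [0.727560], and [0.737892]): 1 − (1 − 0.981000)(1 − 0.727560)(1 − 0.737892) = 0.9986

0.9986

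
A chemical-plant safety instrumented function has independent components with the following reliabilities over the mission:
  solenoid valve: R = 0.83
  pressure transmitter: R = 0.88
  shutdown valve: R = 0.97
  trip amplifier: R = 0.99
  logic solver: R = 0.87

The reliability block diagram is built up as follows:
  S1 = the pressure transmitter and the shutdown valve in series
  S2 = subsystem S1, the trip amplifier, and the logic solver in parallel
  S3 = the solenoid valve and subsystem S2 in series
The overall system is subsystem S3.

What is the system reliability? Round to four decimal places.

0.8298

Series (pressure transmitter and shutdown valve): 0.880000 × 0.970000 = 0.853600
Parallel ([0.853600], trip amplifier, and logic solver): 1 − (1 − 0.853600)(1 − 0.990000)(1 − 0.870000) = 0.999810
Series (solenoid valve and [0.999810]): 0.830000 × 0.999810 = 0.8298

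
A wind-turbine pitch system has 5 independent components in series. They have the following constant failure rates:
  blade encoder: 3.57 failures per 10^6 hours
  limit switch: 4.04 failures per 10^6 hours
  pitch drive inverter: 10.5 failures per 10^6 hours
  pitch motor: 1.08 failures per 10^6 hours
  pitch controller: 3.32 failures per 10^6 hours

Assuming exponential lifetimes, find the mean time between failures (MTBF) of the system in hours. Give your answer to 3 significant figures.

44400

Series of exponential components: λ_sys = Σ λ_i
λ_sys = 0.00000357 + 0.00000404 + 0.0000105 + 0.00000108 + 0.00000332 = 2.2510e-05 /h
MTBF = 1 / λ_sys = 44400 h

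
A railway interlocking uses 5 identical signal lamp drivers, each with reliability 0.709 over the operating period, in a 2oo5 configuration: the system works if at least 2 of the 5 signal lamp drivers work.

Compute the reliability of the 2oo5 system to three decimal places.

0.972

R = Σ_{i=2}^{5} C(5,i) p^i (1−p)^{5−i} with p = 0.709
C(5,2)·0.709^2·0.291^3 = 0.12387
C(5,3)·0.709^3·0.291^2 = 0.30180
C(5,4)·0.709^4·0.291^1 = 0.36766
C(5,5)·0.709^5·0.291^0 = 0.17916
Sum = 0.972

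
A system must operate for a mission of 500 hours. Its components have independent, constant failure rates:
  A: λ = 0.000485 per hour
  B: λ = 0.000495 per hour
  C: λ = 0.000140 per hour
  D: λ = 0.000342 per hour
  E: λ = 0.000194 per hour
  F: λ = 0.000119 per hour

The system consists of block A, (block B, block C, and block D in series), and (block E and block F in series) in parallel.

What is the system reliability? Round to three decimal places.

R(A) = exp(−0.000485 × 500) = 0.78466
R(B) = exp(−0.000495 × 500) = 0.78075
R(C) = exp(−0.000140 × 500) = 0.93239
R(D) = exp(−0.000342 × 500) = 0.84282
R(E) = exp(−0.000194 × 500) = 0.90756
R(F) = exp(−0.000119 × 500) = 0.94224
Series (B, C, and D): 0.78075 × 0.93239 × 0.84282 = 0.61354
Series (E and F): 0.90756 × 0.94224 = 0.85514
Parallel (A, [0.61354], and [0.85514]): 1 − (1 − 0.78466)(1 − 0.61354)(1 − 0.85514) = 0.988

0.988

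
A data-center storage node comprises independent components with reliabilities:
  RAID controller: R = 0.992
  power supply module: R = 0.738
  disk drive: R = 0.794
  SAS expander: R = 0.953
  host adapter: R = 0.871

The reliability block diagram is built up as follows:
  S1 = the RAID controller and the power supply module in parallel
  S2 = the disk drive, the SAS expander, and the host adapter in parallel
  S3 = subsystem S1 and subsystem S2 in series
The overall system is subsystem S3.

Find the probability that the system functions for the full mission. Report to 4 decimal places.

Parallel (RAID controller and power supply module): 1 − (1 − 0.992000)(1 − 0.738000) = 0.997904
Parallel (disk drive, SAS expander, and host adapter): 1 − (1 − 0.794000)(1 − 0.953000)(1 − 0.871000) = 0.998751
Series ([0.997904] and [0.998751]): 0.997904 × 0.998751 = 0.9967

0.9967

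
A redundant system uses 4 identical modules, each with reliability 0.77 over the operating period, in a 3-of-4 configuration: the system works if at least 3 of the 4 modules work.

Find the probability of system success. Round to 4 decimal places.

0.7715

R = Σ_{i=3}^{4} C(4,i) p^i (1−p)^{4−i} with p = 0.77
C(4,3)·0.77^3·0.23^1 = 0.420010
C(4,4)·0.77^4·0.23^0 = 0.351530
Sum = 0.7715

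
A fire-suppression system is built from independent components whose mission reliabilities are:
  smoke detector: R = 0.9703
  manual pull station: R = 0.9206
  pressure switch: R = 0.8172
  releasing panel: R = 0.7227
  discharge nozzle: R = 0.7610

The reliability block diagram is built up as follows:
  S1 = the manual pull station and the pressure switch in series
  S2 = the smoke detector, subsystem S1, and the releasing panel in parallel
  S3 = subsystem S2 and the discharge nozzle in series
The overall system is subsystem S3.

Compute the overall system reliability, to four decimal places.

0.7594

Series (manual pull station and pressure switch): 0.920600 × 0.817200 = 0.752314
Parallel (smoke detector, [0.752314], and releasing panel): 1 − (1 − 0.970300)(1 − 0.752314)(1 − 0.722700) = 0.997960
Series ([0.997960] and discharge nozzle): 0.997960 × 0.761000 = 0.7594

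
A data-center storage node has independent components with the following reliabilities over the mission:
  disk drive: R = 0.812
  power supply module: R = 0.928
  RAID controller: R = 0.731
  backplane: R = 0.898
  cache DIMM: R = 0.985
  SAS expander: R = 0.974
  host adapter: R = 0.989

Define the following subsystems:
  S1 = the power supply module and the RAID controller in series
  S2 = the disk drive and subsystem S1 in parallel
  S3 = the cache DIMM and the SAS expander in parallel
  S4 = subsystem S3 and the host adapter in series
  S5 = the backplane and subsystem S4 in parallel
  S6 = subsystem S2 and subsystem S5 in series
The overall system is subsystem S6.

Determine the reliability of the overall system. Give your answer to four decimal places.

0.9384

Series (power supply module and RAID controller): 0.928000 × 0.731000 = 0.678368
Parallel (disk drive and [0.678368]): 1 − (1 − 0.812000)(1 − 0.678368) = 0.939533
Parallel (cache DIMM and SAS expander): 1 − (1 − 0.985000)(1 − 0.974000) = 0.999610
Series ([0.999610] and host adapter): 0.999610 × 0.989000 = 0.988614
Parallel (backplane and [0.988614]): 1 − (1 − 0.898000)(1 − 0.988614) = 0.998839
Series ([0.939533] and [0.998839]): 0.939533 × 0.998839 = 0.9384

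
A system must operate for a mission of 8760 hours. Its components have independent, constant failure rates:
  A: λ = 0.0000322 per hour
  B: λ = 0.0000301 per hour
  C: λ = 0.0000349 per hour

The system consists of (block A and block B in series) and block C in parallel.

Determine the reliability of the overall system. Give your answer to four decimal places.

R(A) = exp(−0.0000322 × 8760) = 0.754219
R(B) = exp(−0.0000301 × 8760) = 0.768222
R(C) = exp(−0.0000349 × 8760) = 0.736590
Series (A and B): 0.754219 × 0.768222 = 0.579408
Parallel ([0.579408] and C): 1 − (1 − 0.579408)(1 − 0.736590) = 0.8892

0.8892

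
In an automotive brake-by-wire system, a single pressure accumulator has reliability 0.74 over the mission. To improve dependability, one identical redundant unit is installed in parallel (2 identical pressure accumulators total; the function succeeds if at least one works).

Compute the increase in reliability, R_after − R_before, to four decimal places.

R_before = 0.74
R_after = 1 − (1 − 0.74)^2 = 0.9324
ΔR = 0.9324 − 0.74 = 0.1924

0.1924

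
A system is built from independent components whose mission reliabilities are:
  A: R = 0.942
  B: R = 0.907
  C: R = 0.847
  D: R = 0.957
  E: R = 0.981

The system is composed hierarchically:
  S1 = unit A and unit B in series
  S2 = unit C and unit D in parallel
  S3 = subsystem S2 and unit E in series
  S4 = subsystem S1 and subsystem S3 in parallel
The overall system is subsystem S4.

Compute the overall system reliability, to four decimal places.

0.9963

Series (A and B): 0.942000 × 0.907000 = 0.854394
Parallel (C and D): 1 − (1 − 0.847000)(1 − 0.957000) = 0.993421
Series ([0.993421] and E): 0.993421 × 0.981000 = 0.974546
Parallel ([0.854394] and [0.974546]): 1 − (1 − 0.854394)(1 − 0.974546) = 0.9963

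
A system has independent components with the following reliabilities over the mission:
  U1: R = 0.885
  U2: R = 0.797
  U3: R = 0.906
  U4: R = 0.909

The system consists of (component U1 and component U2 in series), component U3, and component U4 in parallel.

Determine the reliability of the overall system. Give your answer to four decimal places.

Series (U1 and U2): 0.885000 × 0.797000 = 0.705345
Parallel ([0.705345], U3, and U4): 1 − (1 − 0.705345)(1 − 0.906000)(1 − 0.909000) = 0.9975

0.9975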